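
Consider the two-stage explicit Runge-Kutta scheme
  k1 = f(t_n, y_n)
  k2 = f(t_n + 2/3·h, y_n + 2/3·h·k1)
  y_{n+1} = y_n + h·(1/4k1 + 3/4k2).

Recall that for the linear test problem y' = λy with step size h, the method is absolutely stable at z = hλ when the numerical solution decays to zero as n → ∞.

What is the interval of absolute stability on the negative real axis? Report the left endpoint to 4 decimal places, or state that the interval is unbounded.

Set f=λy, z=hλ:
  k1=λy_n ⇒ h·k1=z·y_n;  k2=λ(1+2/3z)y_n ⇒ h·k2=z(1+2/3z)y_n
  y_{n+1}/y_n = 1 + 1/4z + 3/4z(1+2/3z) = 1 + z + 1/2z²
  so R(z) = 1 + z + 1/2z².

Find x<0 with |R(x)|<1.
x=-0.76: |R|=0.5288
R=1: x+1/2x²=0 ⇒ x=−2=-2.0000; min R=1−1/(4·1/2)=0.5000>−1
Confirm numerically:
  x=-1.474: |R|=0.61234 <1
  x=-1.081: |R|=0.50328 <1
  x=-1.032: |R|=0.50051 <1
  x=-2.575: |R|=1.74031 >1
  x=-2.125: |R|=1.13281 >1
Stable set (-2.0000, 0).

z∈(-2.0000,0).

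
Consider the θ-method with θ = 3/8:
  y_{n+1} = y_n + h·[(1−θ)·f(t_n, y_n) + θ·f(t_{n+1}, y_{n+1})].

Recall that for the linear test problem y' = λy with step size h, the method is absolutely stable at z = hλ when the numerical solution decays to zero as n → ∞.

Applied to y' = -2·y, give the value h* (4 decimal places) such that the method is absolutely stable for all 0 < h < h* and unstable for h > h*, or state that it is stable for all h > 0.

(-8.0000,0); λ=-2 ⇒ h* = (8)/2 = 4.0000.

Test eqn y'=λy, z=hλ:
  y_{n+1} = y_n + z·[5/8·y_n + 3/8·y_{n+1}] ⇒ (1 − 3/8z)y_{n+1} = (1 + 5/8z)y_n
  Hence R(z) = (1 + 5/8z)/(1 − 3/8z).

Boundary: |R(x)|=1, x<0.
x=-1.48: |R|=0.0482
R=−1: 1+5/8x = −1+3/8x ⇒ -1/4x=2 ⇒ x=2/(-1/4)=-8.0000
Confirm numerically:
  x=-6.971: |R|=0.92882 <1
  x=-6.235: |R|=0.86782 <1
  x=-5.352: |R|=0.77985 <1
  x=-8.440: |R|=1.02641 >1
  x=-8.239: |R|=1.01461 >1
  x=-8.043: |R|=1.00268 >1
Stable set (-8.0000, 0).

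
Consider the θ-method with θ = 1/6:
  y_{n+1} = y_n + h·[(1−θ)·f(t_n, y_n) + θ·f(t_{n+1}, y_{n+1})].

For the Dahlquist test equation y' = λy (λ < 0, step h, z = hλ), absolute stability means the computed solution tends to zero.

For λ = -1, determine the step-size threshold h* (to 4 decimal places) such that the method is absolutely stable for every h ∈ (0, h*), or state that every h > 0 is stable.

Test eqn y'=λy, z=hλ:
  y_{n+1} = y_n + z·[5/6·y_n + 1/6·y_{n+1}] ⇒ (1 − 1/6z)y_{n+1} = (1 + 5/6z)y_n
  ⇒ R(z) = (1 + 5/6z)/(1 − 1/6z).

Find x<0 with |R(x)|<1.
x=-0.53: |R|=0.5130
R=−1: 1+5/6x = −1+1/6x ⇒ -2/3x=2 ⇒ x=2/(-2/3)=-3.0000
Confirm numerically:
  x=-2.782: |R|=0.90071 <1
  x=-2.365: |R|=0.69635 <1
  x=-1.388: |R|=0.12723 <1
  x=-3.266: |R|=1.11483 >1
  x=-3.137: |R|=1.05998 >1
So |R|<1 on (-3.0000, 0).

(-3.0000,0); λ=-1 ⇒ h* = (3)/1 = 3.0000.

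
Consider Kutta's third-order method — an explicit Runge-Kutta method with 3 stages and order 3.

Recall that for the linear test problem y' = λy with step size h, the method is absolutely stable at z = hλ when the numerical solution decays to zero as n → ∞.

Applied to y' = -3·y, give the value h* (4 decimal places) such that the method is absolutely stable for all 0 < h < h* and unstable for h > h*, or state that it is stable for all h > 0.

(-2.5127,0); λ=-3 ⇒ h* = 0.8376.

Test eqn y'=λy, z=hλ:
  order 3, 3-stage ⇒ R(z)=1+z+z^2/2+z^3/6
  (e.g. R(-1.6)=-0.00267, |R|=0.00267)

Solve |R(x)|<1 on ℝ⁻.
x=-1.6: |R|=0.0027
|R(-1.89)|=0.2292 |R(-1.86)|=0.2027 |R(-1.4)|=0.1227
Bisect:
  x_lo=-2.8720 |R|=1.6960  x_hi=-0.2483 |R|=0.7800
  mid=-1.56012 |R|=0.02398 →hi
  mid=-2.21605 |R|=0.57440 →hi
  mid=-2.54401 |R|=1.05216 →lo
  mid=-2.38003 |R|=0.79473 →hi
  mid=-2.46202 |R|=0.91853 →hi
  mid=-2.50302 |R|=0.98408 →hi
  mid=-2.52352 |R|=1.01780 →lo
  mid=-2.51327 |R|=1.00086 →lo
  mid=-2.50814 |R|=0.99245 →hi
  mid=-2.51071 |R|=0.99665 →hi
  ...
  [-2.51279,-2.51263] ⇒ x*=-2.5127
Interval (-2.5127, 0).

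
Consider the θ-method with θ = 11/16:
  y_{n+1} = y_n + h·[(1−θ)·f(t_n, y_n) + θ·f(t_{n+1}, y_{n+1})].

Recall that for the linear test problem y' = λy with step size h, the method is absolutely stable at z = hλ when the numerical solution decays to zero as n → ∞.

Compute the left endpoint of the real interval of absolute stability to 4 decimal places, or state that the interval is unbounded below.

(−∞, 0) — no finite endpoint.

With y'=λy (z=hλ):
  y_{n+1} = y_n + z·[5/16·y_n + 11/16·y_{n+1}] ⇒ (1 − 11/16z)y_{n+1} = (1 + 5/16z)y_n
  so R(z) = (1 + 5/16z)/(1 − 11/16z).

Find x<0 with |R(x)|<1.
x=-1.49: |R|=0.2640
x=-2: |R|=0.1579
x=-10: |R|=0.2698
x=-100: |R|=0.4337
θ=11/16≥1/2 ⇒ |1+5/16x|<|1−11/16x| ∀x<0 ⇒ interval (−∞,0).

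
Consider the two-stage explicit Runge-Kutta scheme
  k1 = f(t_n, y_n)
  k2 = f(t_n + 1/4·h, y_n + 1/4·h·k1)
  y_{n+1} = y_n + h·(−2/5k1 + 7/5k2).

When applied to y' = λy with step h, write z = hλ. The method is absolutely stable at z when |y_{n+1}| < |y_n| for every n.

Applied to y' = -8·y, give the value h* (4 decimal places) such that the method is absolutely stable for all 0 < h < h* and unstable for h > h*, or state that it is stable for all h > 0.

(-2.8571,0); λ=-8 ⇒ h* = (20/7)/8 = 0.3571.

With y'=λy (z=hλ):
  k1=λy_n ⇒ h·k1=z·y_n;  k2=λ(1+1/4z)y_n ⇒ h·k2=z(1+1/4z)y_n
  y_{n+1}/y_n = 1 − 2/5z + 7/5z(1+1/4z) = 1 + z + 7/20z²
  so R(z) = 1 + z + 7/20z².

Need |R(x)|<1, x<0.
x=-1.58: |R|=0.2937
R=1: x+7/20x²=0 ⇒ x=−20/7=-2.8571; min R=1−1/(4·7/20)=0.2857>−1
Confirm numerically:
  x=-2.632: |R|=0.79260 <1
  x=-2.254: |R|=0.52418 <1
  x=-1.808: |R|=0.33610 <1
  x=-1.664: |R|=0.30511 <1
  x=-3.296: |R|=1.50627 >1
  x=-3.081: |R|=1.24140 >1
So |R|<1 on (-2.8571, 0).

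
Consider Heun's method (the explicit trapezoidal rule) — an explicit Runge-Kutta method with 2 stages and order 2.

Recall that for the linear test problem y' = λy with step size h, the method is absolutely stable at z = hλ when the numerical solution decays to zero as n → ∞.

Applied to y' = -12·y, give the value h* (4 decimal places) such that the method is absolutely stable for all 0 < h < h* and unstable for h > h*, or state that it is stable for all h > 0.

On y'=λy, z=hλ:
  order 2, 2-stage ⇒ R(z)=1+z+z^2/2
  (e.g. R(-1.64)=0.70480, |R|=0.70480)

Boundary: |R(x)|=1, x<0.
x=-1.64: |R|=0.7048
|R(-1.87)|=0.8785 |R(-1.25)|=0.5312 |R(-0.65)|=0.5613
Bisect:
  x_lo=-2.3641 |R|=1.4304  x_hi=-0.3869 |R|=0.6880
  mid=-1.37549 |R|=0.57050 →hi
  mid=-1.86980 |R|=0.87828 →hi
  mid=-2.11696 |R|=1.12380 →lo
  mid=-1.99338 |R|=0.99340 →hi
  mid=-2.05517 |R|=1.05669 →lo
  mid=-2.02427 |R|=1.02457 →lo
  mid=-2.00883 |R|=1.00887 →lo
  mid=-2.00110 |R|=1.00110 →lo
  ...
  [-2.00002,-1.99990] ⇒ x*=-2.0000
Stable set (-2.0000, 0).

(-2.0000,0); λ=-12 ⇒ h* = 0.1667.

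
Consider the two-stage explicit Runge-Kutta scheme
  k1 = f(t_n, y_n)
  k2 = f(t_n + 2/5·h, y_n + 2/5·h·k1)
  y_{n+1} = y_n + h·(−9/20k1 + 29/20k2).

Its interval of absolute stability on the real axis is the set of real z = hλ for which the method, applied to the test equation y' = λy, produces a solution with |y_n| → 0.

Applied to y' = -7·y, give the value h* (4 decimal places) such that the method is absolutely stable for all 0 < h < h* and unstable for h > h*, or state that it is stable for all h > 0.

(-1.7241,0); λ=-7 ⇒ h* = (50/29)/7 = 0.2463.

Set f=λy, z=hλ:
  k1=λy_n ⇒ h·k1=z·y_n;  k2=λ(1+2/5z)y_n ⇒ h·k2=z(1+2/5z)y_n
  y_{n+1}/y_n = 1 − 9/20z + 29/20z(1+2/5z) = 1 + z + 29/50z²
  R(z) = 1 + z + 29/50z².

Find x<0 with |R(x)|<1.
x=-0.83: |R|=0.5696
R=1: x+29/50x²=0 ⇒ x=−50/29=-1.7241; min R=1−1/(4·29/50)=0.5690>−1
Confirm numerically:
  x=-1.664: |R|=0.94196 <1
  x=-1.472: |R|=0.78473 <1
  x=-1.230: |R|=0.64748 <1
  x=-2.169: |R|=1.55965 >1
  x=-2.097: |R|=1.45350 >1
  x=-1.952: |R|=1.25798 >1
Stable set (-1.7241, 0).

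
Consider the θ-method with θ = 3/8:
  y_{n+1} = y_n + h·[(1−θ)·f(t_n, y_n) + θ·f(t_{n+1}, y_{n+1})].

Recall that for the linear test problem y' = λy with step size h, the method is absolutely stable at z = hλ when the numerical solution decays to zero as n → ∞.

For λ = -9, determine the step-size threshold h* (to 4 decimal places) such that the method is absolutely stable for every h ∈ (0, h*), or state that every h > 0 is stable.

(-8.0000,0); λ=-9 ⇒ h* = (8)/9 = 0.8889.

On y'=λy, z=hλ:
  y_{n+1} = y_n + z·[5/8·y_n + 3/8·y_{n+1}] ⇒ (1 − 3/8z)y_{n+1} = (1 + 5/8z)y_n
  R(z) = (1 + 5/8z)/(1 − 3/8z).

Solve |R(x)|<1 on ℝ⁻.
x=-1.62: |R|=0.0078
R=−1: 1+5/8x = −1+3/8x ⇒ -1/4x=2 ⇒ x=2/(-1/4)=-8.0000
Confirm numerically:
  x=-6.570: |R|=0.89679 <1
  x=-4.278: |R|=0.64270 <1
  x=-3.318: |R|=0.47844 <1
  x=-3.220: |R|=0.45866 <1
  x=-8.207: |R|=1.01269 >1
  x=-8.155: |R|=1.00955 >1
  x=-8.093: |R|=1.00576 >1
Interval (-8.0000, 0).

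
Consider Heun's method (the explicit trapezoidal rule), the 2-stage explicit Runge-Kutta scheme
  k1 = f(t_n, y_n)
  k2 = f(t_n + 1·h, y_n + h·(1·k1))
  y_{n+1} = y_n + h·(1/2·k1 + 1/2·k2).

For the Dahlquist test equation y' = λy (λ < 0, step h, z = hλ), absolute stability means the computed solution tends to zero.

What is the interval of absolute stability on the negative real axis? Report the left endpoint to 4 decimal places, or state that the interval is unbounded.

On y'=λy, z=hλ:
  order 2, 2-stage ⇒ R(z)=1+z+z^2/2
  (e.g. R(-0.92)=0.50320, |R|=0.50320)

Need |R(x)|<1, x<0.
x=-0.92: |R|=0.5032
|R(-2.11)|=1.1160 |R(-1.7)|=0.7450 |R(-1.56)|=0.6568
Bisect:
  x_lo=-2.5324 |R|=1.6742  x_hi=-0.1596 |R|=0.8531
  mid=-1.34602 |R|=0.55987 →hi
  mid=-1.93923 |R|=0.94108 →hi
  mid=-2.23584 |R|=1.26365 →lo
  mid=-2.08754 |R|=1.09137 →lo
  mid=-2.01339 |R|=1.01348 →lo
  mid=-1.97631 |R|=0.97659 →hi
  mid=-1.99485 |R|=0.99486 →hi
  mid=-2.00412 |R|=1.00413 →lo
  mid=-1.99948 |R|=0.99948 →hi
  ...
  [-2.00006,-1.99992] ⇒ x*=-2.0000
So |R|<1 on (-2.0000, 0).

z∈(-2.0000,0).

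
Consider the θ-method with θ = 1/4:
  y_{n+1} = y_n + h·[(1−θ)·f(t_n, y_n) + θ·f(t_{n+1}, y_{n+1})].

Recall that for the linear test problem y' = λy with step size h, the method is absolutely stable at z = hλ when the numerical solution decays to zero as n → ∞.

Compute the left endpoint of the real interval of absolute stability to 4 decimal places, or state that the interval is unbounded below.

Test eqn y'=λy, z=hλ:
  y_{n+1} = y_n + z·[3/4·y_n + 1/4·y_{n+1}] ⇒ (1 − 1/4z)y_{n+1} = (1 + 3/4z)y_n
  R(z) = (1 + 3/4z)/(1 − 1/4z).

Need |R(x)|<1, x<0.
x=-0.51: |R|=0.5477
R=−1: 1+3/4x = −1+1/4x ⇒ -1/2x=2 ⇒ x=2/(-1/2)=-4.0000
Confirm numerically:
  x=-3.392: |R|=0.83550 <1
  x=-2.598: |R|=0.57502 <1
  x=-1.952: |R|=0.31183 <1
  x=-4.581: |R|=1.13542 >1
  x=-4.451: |R|=1.10673 >1
  x=-4.251: |R|=1.06084 >1
Stable set (-4.0000, 0).

z* = -4.0000.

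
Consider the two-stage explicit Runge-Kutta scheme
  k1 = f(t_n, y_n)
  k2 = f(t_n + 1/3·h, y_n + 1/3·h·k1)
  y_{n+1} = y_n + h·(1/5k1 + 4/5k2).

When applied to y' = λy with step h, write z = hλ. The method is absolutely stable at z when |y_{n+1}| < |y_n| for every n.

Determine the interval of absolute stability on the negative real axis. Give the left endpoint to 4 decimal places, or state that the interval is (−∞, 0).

Set f=λy, z=hλ:
  k1=λy_n ⇒ h·k1=z·y_n;  k2=λ(1+1/3z)y_n ⇒ h·k2=z(1+1/3z)y_n
  y_{n+1}/y_n = 1 + 1/5z + 4/5z(1+1/3z) = 1 + z + 4/15z²
  so R(z) = 1 + z + 4/15z².

Find x<0 with |R(x)|<1.
x=-0.72: |R|=0.4182
R=1: x+4/15x²=0 ⇒ x=−15/4=-3.7500; min R=1−1/(4·4/15)=0.0625>−1
Confirm numerically:
  x=-3.635: |R|=0.88853 <1
  x=-3.543: |R|=0.80443 <1
  x=-3.190: |R|=0.52363 <1
  x=-3.122: |R|=0.47717 <1
  x=-4.090: |R|=1.37083 >1
  x=-3.906: |R|=1.16249 >1
Stable set (-3.7500, 0).

z∈(-3.7500,0).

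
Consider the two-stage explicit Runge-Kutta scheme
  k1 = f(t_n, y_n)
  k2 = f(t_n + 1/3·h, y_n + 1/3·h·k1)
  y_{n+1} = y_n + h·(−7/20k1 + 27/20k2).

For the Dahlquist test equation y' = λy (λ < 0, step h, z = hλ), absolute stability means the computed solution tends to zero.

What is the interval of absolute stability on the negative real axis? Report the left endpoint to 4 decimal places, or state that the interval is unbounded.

(-2.2222, 0).

Set f=λy, z=hλ:
  k1=λy_n ⇒ h·k1=z·y_n;  k2=λ(1+1/3z)y_n ⇒ h·k2=z(1+1/3z)y_n
  y_{n+1}/y_n = 1 − 7/20z + 27/20z(1+1/3z) = 1 + z + 9/20z²
  ⇒ R(z) = 1 + z + 9/20z².

Solve |R(x)|<1 on ℝ⁻.
x=-0.5: |R|=0.6125
R=1: x+9/20x²=0 ⇒ x=−20/9=-2.2222; min R=1−1/(4·9/20)=0.4444>−1
Confirm numerically:
  x=-2.092: |R|=0.87741 <1
  x=-1.800: |R|=0.65800 <1
  x=-1.798: |R|=0.65676 <1
  x=-2.754: |R|=1.65903 >1
  x=-2.681: |R|=1.55349 >1
Interval (-2.2222, 0).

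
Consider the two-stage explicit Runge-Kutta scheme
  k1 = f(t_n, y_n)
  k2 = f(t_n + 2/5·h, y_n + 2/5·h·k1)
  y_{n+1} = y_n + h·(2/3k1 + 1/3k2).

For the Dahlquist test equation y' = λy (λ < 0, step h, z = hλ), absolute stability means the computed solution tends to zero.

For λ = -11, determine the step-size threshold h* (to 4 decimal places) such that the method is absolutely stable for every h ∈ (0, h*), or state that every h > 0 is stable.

On y'=λy, z=hλ:
  k1=λy_n ⇒ h·k1=z·y_n;  k2=λ(1+2/5z)y_n ⇒ h·k2=z(1+2/5z)y_n
  y_{n+1}/y_n = 1 + 2/3z + 1/3z(1+2/5z) = 1 + z + 2/15z²
  Hence R(z) = 1 + z + 2/15z².

Boundary: |R(x)|=1, x<0.
x=-1.2: |R|=0.0080
R=1: x+2/15x²=0 ⇒ x=−15/2=-7.5000; min R=1−1/(4·2/15)=-0.8750>−1
Confirm numerically:
  x=-6.366: |R|=0.03746 <1
  x=-3.579: |R|=0.87110 <1
  x=-3.561: |R|=0.87024 <1
  x=-7.747: |R|=1.25513 >1
  x=-7.729: |R|=1.23599 >1
  x=-7.690: |R|=1.19481 >1
So |R|<1 on (-7.5000, 0).

(-7.5000,0); λ=-11 ⇒ h* = (15/2)/11 = 0.6818.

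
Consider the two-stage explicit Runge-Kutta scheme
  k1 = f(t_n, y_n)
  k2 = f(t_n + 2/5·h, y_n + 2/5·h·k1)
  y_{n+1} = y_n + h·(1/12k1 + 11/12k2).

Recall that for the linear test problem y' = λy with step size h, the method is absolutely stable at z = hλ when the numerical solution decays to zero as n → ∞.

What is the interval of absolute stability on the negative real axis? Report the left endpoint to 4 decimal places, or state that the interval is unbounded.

z∈(-2.7273,0).

On y'=λy, z=hλ:
  k1=λy_n ⇒ h·k1=z·y_n;  k2=λ(1+2/5z)y_n ⇒ h·k2=z(1+2/5z)y_n
  y_{n+1}/y_n = 1 + 1/12z + 11/12z(1+2/5z) = 1 + z + 11/30z²
  R(z) = 1 + z + 11/30z².

Solve |R(x)|<1 on ℝ⁻.
x=-1.15: |R|=0.3349
R=1: x+11/30x²=0 ⇒ x=−30/11=-2.7273; min R=1−1/(4·11/30)=0.3182>−1
Confirm numerically:
  x=-2.678: |R|=0.95162 <1
  x=-2.631: |R|=0.90713 <1
  x=-2.272: |R|=0.62073 <1
  x=-2.269: |R|=0.61873 <1
  x=-3.153: |R|=1.49218 >1
  x=-2.829: |R|=1.10552 >1
  x=-2.788: |R|=1.06208 >1
Stable set (-2.7273, 0).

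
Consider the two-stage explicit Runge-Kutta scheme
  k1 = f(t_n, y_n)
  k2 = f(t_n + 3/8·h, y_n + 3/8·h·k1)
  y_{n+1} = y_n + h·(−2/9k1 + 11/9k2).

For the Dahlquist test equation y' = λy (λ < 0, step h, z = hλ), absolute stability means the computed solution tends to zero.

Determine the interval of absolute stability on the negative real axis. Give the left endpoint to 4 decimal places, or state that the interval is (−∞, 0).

With y'=λy (z=hλ):
  k1=λy_n ⇒ h·k1=z·y_n;  k2=λ(1+3/8z)y_n ⇒ h·k2=z(1+3/8z)y_n
  y_{n+1}/y_n = 1 − 2/9z + 11/9z(1+3/8z) = 1 + z + 11/24z²
  R(z) = 1 + z + 11/24z².

Boundary: |R(x)|=1, x<0.
x=-1.14: |R|=0.4556
R=1: x+11/24x²=0 ⇒ x=−24/11=-2.1818; min R=1−1/(4·11/24)=0.4545>−1
Confirm numerically:
  x=-2.045: |R|=0.87176 <1
  x=-2.007: |R|=0.83919 <1
  x=-1.878: |R|=0.73849 <1
  x=-1.582: |R|=0.56508 <1
  x=-2.768: |R|=1.74367 >1
  x=-2.753: |R|=1.72071 >1
Interval (-2.1818, 0).

(-2.1818, 0).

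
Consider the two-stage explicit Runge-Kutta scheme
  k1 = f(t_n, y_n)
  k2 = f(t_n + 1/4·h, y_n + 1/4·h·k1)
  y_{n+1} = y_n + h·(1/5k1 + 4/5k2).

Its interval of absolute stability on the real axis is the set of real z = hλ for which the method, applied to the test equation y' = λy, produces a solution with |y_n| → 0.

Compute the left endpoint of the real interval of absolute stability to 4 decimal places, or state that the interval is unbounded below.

Set f=λy, z=hλ:
  k1=λy_n ⇒ h·k1=z·y_n;  k2=λ(1+1/4z)y_n ⇒ h·k2=z(1+1/4z)y_n
  y_{n+1}/y_n = 1 + 1/5z + 4/5z(1+1/4z) = 1 + z + 1/5z²
  Hence R(z) = 1 + z + 1/5z².

Need |R(x)|<1, x<0.
x=-1.36: |R|=0.0099
R=1: x+1/5x²=0 ⇒ x=−5=-5.0000; min R=1−1/(4·1/5)=-0.2500>−1
Confirm numerically:
  x=-4.742: |R|=0.75531 <1
  x=-3.913: |R|=0.14931 <1
  x=-2.943: |R|=0.21075 <1
  x=-5.466: |R|=1.50943 >1
  x=-5.215: |R|=1.22424 >1
So |R|<1 on (-5.0000, 0).

left endpoint -5.0000.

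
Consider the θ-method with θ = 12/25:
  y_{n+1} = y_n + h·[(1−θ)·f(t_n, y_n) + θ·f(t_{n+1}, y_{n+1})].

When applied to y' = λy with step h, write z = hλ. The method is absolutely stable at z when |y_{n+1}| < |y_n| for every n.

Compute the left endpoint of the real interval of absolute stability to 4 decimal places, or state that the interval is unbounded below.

Test eqn y'=λy, z=hλ:
  y_{n+1} = y_n + z·[13/25·y_n + 12/25·y_{n+1}] ⇒ (1 − 12/25z)y_{n+1} = (1 + 13/25z)y_n
  R(z) = (1 + 13/25z)/(1 − 12/25z).

Solve |R(x)|<1 on ℝ⁻.
x=-1.2: |R|=0.2386
R=−1: 1+13/25x = −1+12/25x ⇒ -1/25x=2 ⇒ x=2/(-1/25)=-50.0000
Confirm numerically:
  x=-47.730: |R|=0.99620 <1
  x=-45.126: |R|=0.99140 <1
  x=-38.018: |R|=0.97510 <1
  x=-28.922: |R|=0.94335 <1
  x=-50.580: |R|=1.00092 >1
  x=-50.484: |R|=1.00077 >1
  x=-50.085: |R|=1.00014 >1
Stable set (-50.0000, 0).

z* = -50.0000.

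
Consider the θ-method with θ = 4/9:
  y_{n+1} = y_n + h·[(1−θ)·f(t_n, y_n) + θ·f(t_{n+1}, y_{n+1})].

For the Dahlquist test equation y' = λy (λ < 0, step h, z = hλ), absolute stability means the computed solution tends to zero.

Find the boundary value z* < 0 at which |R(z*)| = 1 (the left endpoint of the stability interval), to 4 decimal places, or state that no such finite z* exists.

Set f=λy, z=hλ:
  y_{n+1} = y_n + z·[5/9·y_n + 4/9·y_{n+1}] ⇒ (1 − 4/9z)y_{n+1} = (1 + 5/9z)y_n
  ⇒ R(z) = (1 + 5/9z)/(1 − 4/9z).

Find x<0 with |R(x)|<1.
x=-1.49: |R|=0.1036
R=−1: 1+5/9x = −1+4/9x ⇒ -1/9x=2 ⇒ x=2/(-1/9)=-18.0000
Confirm numerically:
  x=-17.681: |R|=0.99600 <1
  x=-13.107: |R|=0.92035 <1
  x=-12.975: |R|=0.91749 <1
  x=-10.194: |R|=0.84318 <1
  x=-18.475: |R|=1.00573 >1
  x=-18.385: |R|=1.00466 >1
  x=-18.300: |R|=1.00365 >1
Interval (-18.0000, 0).

z* = -18.0000.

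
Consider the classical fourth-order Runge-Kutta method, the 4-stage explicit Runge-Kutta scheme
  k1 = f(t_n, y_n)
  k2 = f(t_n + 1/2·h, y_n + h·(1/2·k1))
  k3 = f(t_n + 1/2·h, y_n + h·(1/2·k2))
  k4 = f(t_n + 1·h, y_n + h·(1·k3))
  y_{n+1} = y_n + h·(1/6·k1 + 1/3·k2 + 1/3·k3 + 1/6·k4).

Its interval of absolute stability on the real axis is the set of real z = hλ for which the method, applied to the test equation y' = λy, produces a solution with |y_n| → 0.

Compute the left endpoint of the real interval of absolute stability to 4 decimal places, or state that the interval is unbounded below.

z* = -2.7853.

Test eqn y'=λy, z=hλ:
  order 4, 4-stage ⇒ R(z)=1+z+z^2/2+z^3/6+z^4/24
  (e.g. R(-0.76)=0.46954, |R|=0.46954)

Find x<0 with |R(x)|<1.
x=-0.76: |R|=0.4695
|R(-2.8)|=1.0224 |R(-1.16)|=0.3281 |R(-0.64)|=0.5281
Bisect:
  x_lo=-3.2335 |R|=1.9146  x_hi=-0.3833 |R|=0.6817
  mid=-1.80840 |R|=0.28671 →hi
  mid=-2.52097 |R|=0.66933 →hi
  mid=-2.87726 |R|=1.14774 →lo
  mid=-2.69912 |R|=0.87766 →hi
  mid=-2.78819 |R|=1.00437 →lo
  mid=-2.74365 |R|=0.93901 →hi
  mid=-2.76592 |R|=0.97118 →hi
  mid=-2.77705 |R|=0.98765 →hi
  ...
  [-2.78540,-2.78523] ⇒ x*=-2.7853
Interval (-2.7853, 0).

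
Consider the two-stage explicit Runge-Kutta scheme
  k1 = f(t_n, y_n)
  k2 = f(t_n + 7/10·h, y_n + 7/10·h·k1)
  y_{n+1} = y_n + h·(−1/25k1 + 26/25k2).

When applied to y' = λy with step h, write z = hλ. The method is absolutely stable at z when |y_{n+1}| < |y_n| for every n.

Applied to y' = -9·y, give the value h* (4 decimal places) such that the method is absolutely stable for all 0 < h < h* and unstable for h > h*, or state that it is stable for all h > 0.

(-1.3736,0); λ=-9 ⇒ h* = (125/91)/9 = 0.1526.

With y'=λy (z=hλ):
  k1=λy_n ⇒ h·k1=z·y_n;  k2=λ(1+7/10z)y_n ⇒ h·k2=z(1+7/10z)y_n
  y_{n+1}/y_n = 1 − 1/25z + 26/25z(1+7/10z) = 1 + z + 91/125z²
  R(z) = 1 + z + 91/125z².

Find x<0 with |R(x)|<1.
x=-0.74: |R|=0.6587
R=1: x+91/125x²=0 ⇒ x=−125/91=-1.3736; min R=1−1/(4·91/125)=0.6566>−1
Confirm numerically:
  x=-1.331: |R|=0.95870 <1
  x=-1.191: |R|=0.84165 <1
  x=-0.855: |R|=0.67719 <1
  x=-1.559: |R|=1.21039 >1
  x=-1.446: |R|=1.07619 >1
Interval (-1.3736, 0).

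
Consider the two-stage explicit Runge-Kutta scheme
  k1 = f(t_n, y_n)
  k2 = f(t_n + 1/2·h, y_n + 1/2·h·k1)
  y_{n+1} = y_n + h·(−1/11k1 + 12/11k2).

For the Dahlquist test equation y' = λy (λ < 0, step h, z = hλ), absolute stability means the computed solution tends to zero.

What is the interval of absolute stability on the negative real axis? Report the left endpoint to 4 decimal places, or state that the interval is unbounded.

z∈(-1.8333,0).

Set f=λy, z=hλ:
  k1=λy_n ⇒ h·k1=z·y_n;  k2=λ(1+1/2z)y_n ⇒ h·k2=z(1+1/2z)y_n
  y_{n+1}/y_n = 1 − 1/11z + 12/11z(1+1/2z) = 1 + z + 6/11z²
  Hence R(z) = 1 + z + 6/11z².

Need |R(x)|<1, x<0.
x=-0.64: |R|=0.5834
R=1: x+6/11x²=0 ⇒ x=−11/6=-1.8333; min R=1−1/(4·6/11)=0.5417>−1
Confirm numerically:
  x=-1.487: |R|=0.71909 <1
  x=-1.248: |R|=0.60155 <1
  x=-1.179: |R|=0.57920 <1
  x=-1.160: |R|=0.57396 <1
  x=-2.419: |R|=1.77276 >1
  x=-2.052: |R|=1.24475 >1
  x=-1.928: |R|=1.09955 >1
So |R|<1 on (-1.8333, 0).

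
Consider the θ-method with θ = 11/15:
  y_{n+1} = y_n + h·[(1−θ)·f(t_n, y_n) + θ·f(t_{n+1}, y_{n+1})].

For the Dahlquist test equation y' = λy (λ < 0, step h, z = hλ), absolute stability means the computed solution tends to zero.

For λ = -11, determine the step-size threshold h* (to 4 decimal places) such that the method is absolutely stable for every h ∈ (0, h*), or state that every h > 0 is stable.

Set f=λy, z=hλ:
  y_{n+1} = y_n + z·[4/15·y_n + 11/15·y_{n+1}] ⇒ (1 − 11/15z)y_{n+1} = (1 + 4/15z)y_n
  R(z) = (1 + 4/15z)/(1 − 11/15z).

Need |R(x)|<1, x<0.
x=-0.37: |R|=0.7090
x=-2: |R|=0.1892
x=-10: |R|=0.2000
x=-100: |R|=0.3453
θ=11/15≥1/2 ⇒ |1+4/15x|<|1−11/15x| ∀x<0 ⇒ unbounded interval.

interval (−∞, 0). Any h>0 works for λ=-11.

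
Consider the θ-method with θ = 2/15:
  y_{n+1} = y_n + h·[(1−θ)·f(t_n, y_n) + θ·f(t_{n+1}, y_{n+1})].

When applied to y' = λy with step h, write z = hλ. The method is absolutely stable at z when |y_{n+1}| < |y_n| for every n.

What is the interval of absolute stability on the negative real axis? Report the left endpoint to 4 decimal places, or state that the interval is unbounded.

With y'=λy (z=hλ):
  y_{n+1} = y_n + z·[13/15·y_n + 2/15·y_{n+1}] ⇒ (1 − 2/15z)y_{n+1} = (1 + 13/15z)y_n
  ⇒ R(z) = (1 + 13/15z)/(1 − 2/15z).

Boundary: |R(x)|=1, x<0.
x=-0.56: |R|=0.4789
R=−1: 1+13/15x = −1+2/15x ⇒ -11/15x=2 ⇒ x=2/(-11/15)=-2.7273
Confirm numerically:
  x=-2.525: |R|=0.88903 <1
  x=-1.351: |R|=0.14479 <1
  x=-1.244: |R|=0.06702 <1
  x=-2.944: |R|=1.11413 >1
  x=-2.811: |R|=1.04466 >1
Stable set (-2.7273, 0).

(-2.7273, 0).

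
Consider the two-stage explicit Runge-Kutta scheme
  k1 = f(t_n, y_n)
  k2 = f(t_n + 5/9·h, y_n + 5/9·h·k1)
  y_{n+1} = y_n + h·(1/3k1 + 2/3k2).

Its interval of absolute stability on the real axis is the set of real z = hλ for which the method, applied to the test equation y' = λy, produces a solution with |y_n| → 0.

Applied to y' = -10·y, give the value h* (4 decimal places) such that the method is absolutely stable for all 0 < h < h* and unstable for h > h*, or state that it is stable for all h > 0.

(-2.7000,0); λ=-10 ⇒ h* = (27/10)/10 = 0.2700.

With y'=λy (z=hλ):
  k1=λy_n ⇒ h·k1=z·y_n;  k2=λ(1+5/9z)y_n ⇒ h·k2=z(1+5/9z)y_n
  y_{n+1}/y_n = 1 + 1/3z + 2/3z(1+5/9z) = 1 + z + 10/27z²
  ⇒ R(z) = 1 + z + 10/27z².

Need |R(x)|<1, x<0.
x=-1.42: |R|=0.3268
R=1: x+10/27x²=0 ⇒ x=−27/10=-2.7000; min R=1−1/(4·10/27)=0.3250>−1
Confirm numerically:
  x=-2.494: |R|=0.80972 <1
  x=-1.778: |R|=0.39285 <1
  x=-1.159: |R|=0.33851 <1
  x=-2.994: |R|=1.32601 >1
  x=-2.741: |R|=1.04162 >1
Interval (-2.7000, 0).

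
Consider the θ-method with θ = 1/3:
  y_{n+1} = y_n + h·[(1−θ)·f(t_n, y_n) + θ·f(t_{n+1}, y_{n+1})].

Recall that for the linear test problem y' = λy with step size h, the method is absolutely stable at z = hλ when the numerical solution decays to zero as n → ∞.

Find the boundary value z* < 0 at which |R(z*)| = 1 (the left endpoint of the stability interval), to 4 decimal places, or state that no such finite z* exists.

Test eqn y'=λy, z=hλ:
  y_{n+1} = y_n + z·[2/3·y_n + 1/3·y_{n+1}] ⇒ (1 − 1/3z)y_{n+1} = (1 + 2/3z)y_n
  R(z) = (1 + 2/3z)/(1 − 1/3z).

Find x<0 with |R(x)|<1.
x=-1.49: |R|=0.0045
R=−1: 1+2/3x = −1+1/3x ⇒ -1/3x=2 ⇒ x=2/(-1/3)=-6.0000
Confirm numerically:
  x=-4.459: |R|=0.79340 <1
  x=-3.999: |R|=0.71410 <1
  x=-3.547: |R|=0.62532 <1
  x=-6.598: |R|=1.06230 >1
  x=-6.542: |R|=1.05680 >1
  x=-6.305: |R|=1.03278 >1
So |R|<1 on (-6.0000, 0).

z* = -6.0000.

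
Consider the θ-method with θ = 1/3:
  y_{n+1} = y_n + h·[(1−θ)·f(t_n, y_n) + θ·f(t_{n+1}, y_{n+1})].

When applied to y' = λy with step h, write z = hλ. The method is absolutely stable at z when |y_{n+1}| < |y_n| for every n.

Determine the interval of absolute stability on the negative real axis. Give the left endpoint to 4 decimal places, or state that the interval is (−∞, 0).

(-6.0000, 0).

Set f=λy, z=hλ:
  y_{n+1} = y_n + z·[2/3·y_n + 1/3·y_{n+1}] ⇒ (1 − 1/3z)y_{n+1} = (1 + 2/3z)y_n
  so R(z) = (1 + 2/3z)/(1 − 1/3z).

Solve |R(x)|<1 on ℝ⁻.
x=-0.37: |R|=0.6706
R=−1: 1+2/3x = −1+1/3x ⇒ -1/3x=2 ⇒ x=2/(-1/3)=-6.0000
Confirm numerically:
  x=-4.263: |R|=0.76084 <1
  x=-3.801: |R|=0.67667 <1
  x=-2.529: |R|=0.37222 <1
  x=-6.285: |R|=1.03069 >1
  x=-6.029: |R|=1.00321 >1
Stable set (-6.0000, 0).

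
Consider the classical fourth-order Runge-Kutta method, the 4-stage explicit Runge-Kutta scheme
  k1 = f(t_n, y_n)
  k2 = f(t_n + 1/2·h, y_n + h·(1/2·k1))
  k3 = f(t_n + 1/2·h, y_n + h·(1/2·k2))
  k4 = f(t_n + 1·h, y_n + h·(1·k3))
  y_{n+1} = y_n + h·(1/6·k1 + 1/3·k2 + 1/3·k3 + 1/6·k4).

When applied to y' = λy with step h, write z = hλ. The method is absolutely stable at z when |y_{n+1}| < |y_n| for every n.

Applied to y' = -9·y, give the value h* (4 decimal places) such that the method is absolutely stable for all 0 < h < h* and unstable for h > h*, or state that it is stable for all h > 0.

With y'=λy (z=hλ):
  order 4, 4-stage ⇒ R(z)=1+z+z^2/2+z^3/6+z^4/24
  (e.g. R(-0.9)=0.41084, |R|=0.41084)

Boundary: |R(x)|=1, x<0.
x=-0.9: |R|=0.4108
|R(-2.98)|=1.3355 |R(-2.96)|=1.2970 |R(-2.56)|=0.7102
Bisect:
  x_lo=-3.2715 |R|=2.0171  x_hi=-0.2501 |R|=0.7787
  mid=-1.76081 |R|=0.28006 →hi
  mid=-2.51617 |R|=0.66448 →hi
  mid=-2.89384 |R|=1.17638 →lo
  mid=-2.70500 |R|=0.88554 →hi
  mid=-2.79942 |R|=1.02151 →lo
  mid=-2.75221 |R|=0.95126 →hi
  mid=-2.77582 |R|=0.98581 →hi
  mid=-2.78762 |R|=1.00351 →lo
  mid=-2.78172 |R|=0.99462 →hi
  mid=-2.78467 |R|=0.99906 →hi
  ...
  [-2.78541,-2.78522] ⇒ x*=-2.7853
Interval (-2.7853, 0).

(-2.7853,0); λ=-9 ⇒ h* = 0.3095.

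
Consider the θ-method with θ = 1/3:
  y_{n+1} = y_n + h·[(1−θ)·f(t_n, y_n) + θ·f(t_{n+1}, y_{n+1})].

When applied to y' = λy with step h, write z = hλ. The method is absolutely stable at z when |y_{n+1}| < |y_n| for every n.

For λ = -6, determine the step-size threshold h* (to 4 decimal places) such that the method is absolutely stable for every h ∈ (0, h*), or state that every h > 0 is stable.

Test eqn y'=λy, z=hλ:
  y_{n+1} = y_n + z·[2/3·y_n + 1/3·y_{n+1}] ⇒ (1 − 1/3z)y_{n+1} = (1 + 2/3z)y_n
  Hence R(z) = (1 + 2/3z)/(1 − 1/3z).

Solve |R(x)|<1 on ℝ⁻.
x=-0.46: |R|=0.6012
R=−1: 1+2/3x = −1+1/3x ⇒ -1/3x=2 ⇒ x=2/(-1/3)=-6.0000
Confirm numerically:
  x=-5.826: |R|=0.98029 <1
  x=-5.589: |R|=0.95215 <1
  x=-5.518: |R|=0.94341 <1
  x=-4.481: |R|=0.79695 <1
  x=-6.548: |R|=1.05739 >1
  x=-6.488: |R|=1.05143 >1
So |R|<1 on (-6.0000, 0).

(-6.0000,0); λ=-6 ⇒ h* = (6)/6 = 1.0000.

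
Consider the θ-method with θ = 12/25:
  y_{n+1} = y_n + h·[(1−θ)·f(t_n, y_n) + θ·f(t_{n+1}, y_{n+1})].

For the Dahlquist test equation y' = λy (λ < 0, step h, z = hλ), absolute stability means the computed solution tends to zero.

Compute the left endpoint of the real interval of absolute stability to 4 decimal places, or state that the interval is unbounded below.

z* = -50.0000.

Set f=λy, z=hλ:
  y_{n+1} = y_n + z·[13/25·y_n + 12/25·y_{n+1}] ⇒ (1 − 12/25z)y_{n+1} = (1 + 13/25z)y_n
  Hence R(z) = (1 + 13/25z)/(1 − 12/25z).

Boundary: |R(x)|=1, x<0.
x=-1.04: |R|=0.3063
R=−1: 1+13/25x = −1+12/25x ⇒ -1/25x=2 ⇒ x=2/(-1/25)=-50.0000
Confirm numerically:
  x=-48.857: |R|=0.99813 <1
  x=-34.426: |R|=0.96445 <1
  x=-26.618: |R|=0.93211 <1
  x=-50.539: |R|=1.00085 >1
  x=-50.378: |R|=1.00060 >1
Stable set (-50.0000, 0).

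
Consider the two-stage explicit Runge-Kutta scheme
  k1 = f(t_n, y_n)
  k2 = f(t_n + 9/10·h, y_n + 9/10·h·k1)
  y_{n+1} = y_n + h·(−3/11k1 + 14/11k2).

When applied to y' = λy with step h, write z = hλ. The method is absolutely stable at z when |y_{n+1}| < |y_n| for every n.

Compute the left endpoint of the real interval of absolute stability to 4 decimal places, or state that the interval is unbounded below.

z* = -0.8730.

Test eqn y'=λy, z=hλ:
  k1=λy_n ⇒ h·k1=z·y_n;  k2=λ(1+9/10z)y_n ⇒ h·k2=z(1+9/10z)y_n
  y_{n+1}/y_n = 1 − 3/11z + 14/11z(1+9/10z) = 1 + z + 63/55z²
  R(z) = 1 + z + 63/55z².

Boundary: |R(x)|=1, x<0.
x=-1.01: |R|=1.1585
R=1: x+63/55x²=0 ⇒ x=−55/63=-0.8730; min R=1−1/(4·63/55)=0.7817>−1
Confirm numerically:
  x=-0.802: |R|=0.93476 <1
  x=-0.602: |R|=0.81312 <1
  x=-0.466: |R|=0.78274 <1
  x=-0.426: |R|=0.78187 <1
  x=-1.374: |R|=1.78848 >1
  x=-1.332: |R|=1.70029 >1
  x=-1.033: |R|=1.18930 >1
Interval (-0.8730, 0).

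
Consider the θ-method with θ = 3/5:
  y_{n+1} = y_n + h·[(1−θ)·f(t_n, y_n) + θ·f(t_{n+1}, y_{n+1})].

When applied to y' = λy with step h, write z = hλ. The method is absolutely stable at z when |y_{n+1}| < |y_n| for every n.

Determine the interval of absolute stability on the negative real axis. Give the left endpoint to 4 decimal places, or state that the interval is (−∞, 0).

Test eqn y'=λy, z=hλ:
  y_{n+1} = y_n + z·[2/5·y_n + 3/5·y_{n+1}] ⇒ (1 − 3/5z)y_{n+1} = (1 + 2/5z)y_n
  so R(z) = (1 + 2/5z)/(1 − 3/5z).

Boundary: |R(x)|=1, x<0.
x=-1.04: |R|=0.3596
x=-2: |R|=0.0909
x=-10: |R|=0.4286
x=-100: |R|=0.6393
θ=3/5≥1/2 ⇒ |1+2/5x|<|1−3/5x| ∀x<0 ⇒ interval (−∞,0).

unbounded; (−∞, 0).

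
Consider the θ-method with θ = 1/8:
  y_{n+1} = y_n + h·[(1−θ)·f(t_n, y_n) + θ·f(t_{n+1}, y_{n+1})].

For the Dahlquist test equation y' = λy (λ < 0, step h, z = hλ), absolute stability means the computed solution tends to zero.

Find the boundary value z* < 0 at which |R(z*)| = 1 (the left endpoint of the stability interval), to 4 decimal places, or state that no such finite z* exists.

left endpoint -2.6667.

Test eqn y'=λy, z=hλ:
  y_{n+1} = y_n + z·[7/8·y_n + 1/8·y_{n+1}] ⇒ (1 − 1/8z)y_{n+1} = (1 + 7/8z)y_n
  R(z) = (1 + 7/8z)/(1 − 1/8z).

Boundary: |R(x)|=1, x<0.
x=-0.4: |R|=0.6190
R=−1: 1+7/8x = −1+1/8x ⇒ -3/4x=2 ⇒ x=2/(-3/4)=-2.6667
Confirm numerically:
  x=-2.571: |R|=0.94570 <1
  x=-1.345: |R|=0.15142 <1
  x=-1.084: |R|=0.04535 <1
  x=-3.230: |R|=1.30098 >1
  x=-3.099: |R|=1.23371 >1
  x=-2.766: |R|=1.05536 >1
Stable set (-2.6667, 0).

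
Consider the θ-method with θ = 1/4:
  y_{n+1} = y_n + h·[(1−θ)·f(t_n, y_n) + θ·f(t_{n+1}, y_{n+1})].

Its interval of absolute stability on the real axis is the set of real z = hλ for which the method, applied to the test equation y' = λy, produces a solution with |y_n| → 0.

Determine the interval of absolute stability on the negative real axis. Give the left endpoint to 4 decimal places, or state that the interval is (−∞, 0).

z∈(-4.0000,0).

Test eqn y'=λy, z=hλ:
  y_{n+1} = y_n + z·[3/4·y_n + 1/4·y_{n+1}] ⇒ (1 − 1/4z)y_{n+1} = (1 + 3/4z)y_n
  Hence R(z) = (1 + 3/4z)/(1 − 1/4z).

Solve |R(x)|<1 on ℝ⁻.
x=-1.14: |R|=0.1128
R=−1: 1+3/4x = −1+1/4x ⇒ -1/2x=2 ⇒ x=2/(-1/2)=-4.0000
Confirm numerically:
  x=-3.268: |R|=0.79857 <1
  x=-3.177: |R|=0.77066 <1
  x=-1.672: |R|=0.17913 <1
  x=-4.536: |R|=1.12559 >1
  x=-4.522: |R|=1.12251 >1
  x=-4.272: |R|=1.06576 >1
So |R|<1 on (-4.0000, 0).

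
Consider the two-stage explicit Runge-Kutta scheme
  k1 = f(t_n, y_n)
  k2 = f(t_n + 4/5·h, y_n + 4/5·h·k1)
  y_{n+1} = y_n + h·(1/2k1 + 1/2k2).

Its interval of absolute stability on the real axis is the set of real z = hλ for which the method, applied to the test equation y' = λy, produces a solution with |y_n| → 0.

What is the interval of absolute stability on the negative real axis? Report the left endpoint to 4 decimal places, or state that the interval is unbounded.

With y'=λy (z=hλ):
  k1=λy_n ⇒ h·k1=z·y_n;  k2=λ(1+4/5z)y_n ⇒ h·k2=z(1+4/5z)y_n
  y_{n+1}/y_n = 1 + 1/2z + 1/2z(1+4/5z) = 1 + z + 2/5z²
  so R(z) = 1 + z + 2/5z².

Solve |R(x)|<1 on ℝ⁻.
x=-1.48: |R|=0.3962
R=1: x+2/5x²=0 ⇒ x=−5/2=-2.5000; min R=1−1/(4·2/5)=0.3750>−1
Confirm numerically:
  x=-2.383: |R|=0.88848 <1
  x=-2.166: |R|=0.71062 <1
  x=-1.030: |R|=0.39436 <1
  x=-3.067: |R|=1.69560 >1
  x=-2.667: |R|=1.17816 >1
Stable set (-2.5000, 0).

(-2.5000, 0).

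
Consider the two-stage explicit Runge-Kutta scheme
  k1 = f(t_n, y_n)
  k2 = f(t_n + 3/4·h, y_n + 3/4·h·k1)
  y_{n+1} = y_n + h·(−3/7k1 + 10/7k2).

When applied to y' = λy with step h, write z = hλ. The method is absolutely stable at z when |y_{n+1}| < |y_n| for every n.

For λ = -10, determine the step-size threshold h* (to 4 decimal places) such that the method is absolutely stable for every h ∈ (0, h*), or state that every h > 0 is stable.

(-0.9333,0); λ=-10 ⇒ h* = (14/15)/10 = 0.0933.

With y'=λy (z=hλ):
  k1=λy_n ⇒ h·k1=z·y_n;  k2=λ(1+3/4z)y_n ⇒ h·k2=z(1+3/4z)y_n
  y_{n+1}/y_n = 1 − 3/7z + 10/7z(1+3/4z) = 1 + z + 15/14z²
  so R(z) = 1 + z + 15/14z².

Solve |R(x)|<1 on ℝ⁻.
x=-1.18: |R|=1.3119
R=1: x+15/14x²=0 ⇒ x=−14/15=-0.9333; min R=1−1/(4·15/14)=0.7667>−1
Confirm numerically:
  x=-0.884: |R|=0.95327 <1
  x=-0.846: |R|=0.92084 <1
  x=-0.771: |R|=0.86590 <1
  x=-1.389: |R|=1.67813 >1
  x=-1.273: |R|=1.46328 >1
  x=-1.043: |R|=1.12255 >1
Stable set (-0.9333, 0).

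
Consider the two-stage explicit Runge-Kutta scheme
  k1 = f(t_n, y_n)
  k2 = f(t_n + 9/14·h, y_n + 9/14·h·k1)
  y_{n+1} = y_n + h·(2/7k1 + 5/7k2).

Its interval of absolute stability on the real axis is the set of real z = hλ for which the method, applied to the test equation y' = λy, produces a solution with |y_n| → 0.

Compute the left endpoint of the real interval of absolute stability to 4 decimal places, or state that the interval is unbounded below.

z* = -2.1778.

With y'=λy (z=hλ):
  k1=λy_n ⇒ h·k1=z·y_n;  k2=λ(1+9/14z)y_n ⇒ h·k2=z(1+9/14z)y_n
  y_{n+1}/y_n = 1 + 2/7z + 5/7z(1+9/14z) = 1 + z + 45/98z²
  so R(z) = 1 + z + 45/98z².

Find x<0 with |R(x)|<1.
x=-1.09: |R|=0.4556
R=1: x+45/98x²=0 ⇒ x=−98/45=-2.1778; min R=1−1/(4·45/98)=0.4556>−1
Confirm numerically:
  x=-1.988: |R|=0.82676 <1
  x=-1.568: |R|=0.56096 <1
  x=-1.080: |R|=0.45559 <1
  x=-2.648: |R|=1.57175 >1
  x=-2.426: |R|=1.27651 >1
  x=-2.339: |R|=1.17316 >1
Stable set (-2.1778, 0).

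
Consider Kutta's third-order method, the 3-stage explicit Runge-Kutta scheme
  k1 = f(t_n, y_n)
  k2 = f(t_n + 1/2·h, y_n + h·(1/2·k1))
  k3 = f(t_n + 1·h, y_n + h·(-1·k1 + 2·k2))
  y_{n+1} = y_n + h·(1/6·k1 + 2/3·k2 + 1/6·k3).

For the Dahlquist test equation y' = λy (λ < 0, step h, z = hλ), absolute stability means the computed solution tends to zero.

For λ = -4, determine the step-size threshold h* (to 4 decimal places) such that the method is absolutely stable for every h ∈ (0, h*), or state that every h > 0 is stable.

On y'=λy, z=hλ:
  order 3, 3-stage ⇒ R(z)=1+z+z^2/2+z^3/6
  (e.g. R(-0.79)=0.43988, |R|=0.43988)

Find x<0 with |R(x)|<1.
x=-0.79: |R|=0.4399
|R(-2.88)|=1.7141 |R(-2.09)|=0.4275 |R(-1.71)|=0.0813
Bisect:
  x_lo=-2.9278 |R|=1.8245  x_hi=-0.3234 |R|=0.7232
  mid=-1.62559 |R|=0.02026 →hi
  mid=-2.27667 |R|=0.65181 →hi
  mid=-2.60221 |R|=1.15328 →lo
  mid=-2.43944 |R|=0.88347 →hi
  mid=-2.52083 |R|=1.01334 →lo
  mid=-2.48014 |R|=0.94718 →hi
  mid=-2.50048 |R|=0.97995 →hi
  mid=-2.51065 |R|=0.99657 →hi
  ...
  [-2.51288,-2.51272] ⇒ x*=-2.5127
So |R|<1 on (-2.5127, 0).

(-2.5127,0); λ=-4 ⇒ h* = 0.6282.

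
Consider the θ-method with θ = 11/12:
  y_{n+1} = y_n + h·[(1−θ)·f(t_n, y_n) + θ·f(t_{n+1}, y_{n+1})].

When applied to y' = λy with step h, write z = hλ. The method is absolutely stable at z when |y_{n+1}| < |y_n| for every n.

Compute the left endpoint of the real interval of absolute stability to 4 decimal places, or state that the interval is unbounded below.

On y'=λy, z=hλ:
  y_{n+1} = y_n + z·[1/12·y_n + 11/12·y_{n+1}] ⇒ (1 − 11/12z)y_{n+1} = (1 + 1/12z)y_n
  Hence R(z) = (1 + 1/12z)/(1 − 11/12z).

Boundary: |R(x)|=1, x<0.
x=-1.64: |R|=0.3449
x=-2: |R|=0.2941
x=-10: |R|=0.0164
x=-100: |R|=0.0791
θ=11/12≥1/2 ⇒ |1+1/12x|<|1−11/12x| ∀x<0 ⇒ unbounded interval.

interval (−∞, 0).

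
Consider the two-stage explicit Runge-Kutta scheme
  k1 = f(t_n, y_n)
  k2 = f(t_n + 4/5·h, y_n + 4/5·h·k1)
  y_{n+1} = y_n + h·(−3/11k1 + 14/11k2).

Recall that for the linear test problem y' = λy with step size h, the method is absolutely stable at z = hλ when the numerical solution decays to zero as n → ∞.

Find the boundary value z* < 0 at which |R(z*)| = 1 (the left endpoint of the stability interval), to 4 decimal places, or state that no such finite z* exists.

Set f=λy, z=hλ:
  k1=λy_n ⇒ h·k1=z·y_n;  k2=λ(1+4/5z)y_n ⇒ h·k2=z(1+4/5z)y_n
  y_{n+1}/y_n = 1 − 3/11z + 14/11z(1+4/5z) = 1 + z + 56/55z²
  so R(z) = 1 + z + 56/55z².

Boundary: |R(x)|=1, x<0.
x=-1.16: |R|=1.2101
R=1: x+56/55x²=0 ⇒ x=−55/56=-0.9821; min R=1−1/(4·56/55)=0.7545>−1
Confirm numerically:
  x=-0.923: |R|=0.94442 <1
  x=-0.840: |R|=0.87843 <1
  x=-0.802: |R|=0.85290 <1
  x=-0.647: |R|=0.77922 <1
  x=-1.474: |R|=1.73818 >1
  x=-1.339: |R|=1.48652 >1
Interval (-0.9821, 0).

left endpoint -0.9821.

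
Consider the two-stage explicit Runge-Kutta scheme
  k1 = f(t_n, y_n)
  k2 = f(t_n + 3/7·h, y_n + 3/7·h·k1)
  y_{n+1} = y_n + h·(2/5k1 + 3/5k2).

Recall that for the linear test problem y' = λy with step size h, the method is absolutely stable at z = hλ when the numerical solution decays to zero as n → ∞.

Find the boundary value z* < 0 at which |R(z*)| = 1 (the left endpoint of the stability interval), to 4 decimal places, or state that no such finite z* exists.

Set f=λy, z=hλ:
  k1=λy_n ⇒ h·k1=z·y_n;  k2=λ(1+3/7z)y_n ⇒ h·k2=z(1+3/7z)y_n
  y_{n+1}/y_n = 1 + 2/5z + 3/5z(1+3/7z) = 1 + z + 9/35z²
  so R(z) = 1 + z + 9/35z².

Solve |R(x)|<1 on ℝ⁻.
x=-0.36: |R|=0.6733
R=1: x+9/35x²=0 ⇒ x=−35/9=-3.8889; min R=1−1/(4·9/35)=0.0278>−1
Confirm numerically:
  x=-3.665: |R|=0.78900 <1
  x=-2.128: |R|=0.03644 <1
  x=-1.998: |R|=0.02852 <1
  x=-1.719: |R|=0.04085 <1
  x=-4.475: |R|=1.67445 >1
  x=-4.296: |R|=1.44973 >1
  x=-4.166: |R|=1.29686 >1
Stable set (-3.8889, 0).

z* = -3.8889.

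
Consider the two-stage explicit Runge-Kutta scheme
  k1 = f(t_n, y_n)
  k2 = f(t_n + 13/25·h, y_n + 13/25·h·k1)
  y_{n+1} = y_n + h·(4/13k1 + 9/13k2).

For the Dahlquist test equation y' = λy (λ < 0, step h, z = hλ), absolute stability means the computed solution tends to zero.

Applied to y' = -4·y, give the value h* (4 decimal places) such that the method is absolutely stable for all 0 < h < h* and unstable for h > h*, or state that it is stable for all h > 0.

Test eqn y'=λy, z=hλ:
  k1=λy_n ⇒ h·k1=z·y_n;  k2=λ(1+13/25z)y_n ⇒ h·k2=z(1+13/25z)y_n
  y_{n+1}/y_n = 1 + 4/13z + 9/13z(1+13/25z) = 1 + z + 9/25z²
  Hence R(z) = 1 + z + 9/25z².

Find x<0 with |R(x)|<1.
x=-0.85: |R|=0.4101
R=1: x+9/25x²=0 ⇒ x=−25/9=-2.7778; min R=1−1/(4·9/25)=0.3056>−1
Confirm numerically:
  x=-2.040: |R|=0.45818 <1
  x=-1.594: |R|=0.32070 <1
  x=-1.416: |R|=0.30582 <1
  x=-1.197: |R|=0.31881 <1
  x=-3.168: |R|=1.44504 >1
  x=-3.164: |R|=1.43992 >1
  x=-2.859: |R|=1.08360 >1
Stable set (-2.7778, 0).

(-2.7778,0); λ=-4 ⇒ h* = (25/9)/4 = 0.6944.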